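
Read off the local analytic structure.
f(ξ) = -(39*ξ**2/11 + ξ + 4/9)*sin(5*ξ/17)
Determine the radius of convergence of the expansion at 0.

The radius of convergence is infinite.

The factor -sin(5*ξ/17) is entire and contributes no finite singular point.
The polynomial part has no poles.
No finite singular points: the Taylor series at 0 converges everywhere.


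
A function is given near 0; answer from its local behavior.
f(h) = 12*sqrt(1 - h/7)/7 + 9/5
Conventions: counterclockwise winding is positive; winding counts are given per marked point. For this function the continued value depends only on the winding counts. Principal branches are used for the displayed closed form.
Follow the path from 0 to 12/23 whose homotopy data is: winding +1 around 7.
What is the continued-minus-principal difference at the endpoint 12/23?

Continued minus principal equals -(24/1127)*sqrt(23989).

The rational part is single-valued and drops out of the difference; each branch term changes only by its own monodromy.
(12/7)*sqrt(1 - h/(7)): winding +1 is odd, the square root flips sign, contributing -2*(12/7)*sqrt(1 - (12/23)/(7)) = -2*(12/7)*sqrt(149/161) = -(24/1127)*sqrt(23989).
Summing the contributions at h = 12/23 gives -(24/1127)*sqrt(23989).


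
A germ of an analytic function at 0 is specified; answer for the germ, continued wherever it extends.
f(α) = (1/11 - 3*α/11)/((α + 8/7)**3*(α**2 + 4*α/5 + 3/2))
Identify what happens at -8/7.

The point is a pole of order 3.

The denominator factor α + 8/7 vanishes at -8/7 and appears to the power 3; the numerator there equals 31/77, nonzero, and no other factor vanishes.
Hence a pole whose order is the multiplicity, 3.


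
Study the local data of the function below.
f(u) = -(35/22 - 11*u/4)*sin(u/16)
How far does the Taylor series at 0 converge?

The factor -sin(u/16) is entire and contributes no finite singular point.
The polynomial part has no poles.
No finite singular points: the Taylor series at 0 converges everywhere.

The radius of convergence is infinite.


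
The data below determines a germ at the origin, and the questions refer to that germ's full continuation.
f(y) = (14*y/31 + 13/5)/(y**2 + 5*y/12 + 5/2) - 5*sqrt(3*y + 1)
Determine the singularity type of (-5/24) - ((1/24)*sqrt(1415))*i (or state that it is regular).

The point is a pole of order 1.

The denominator factor y**2 + 5*y/12 + 5/2 vanishes at (-5/24) - ((1/24)*sqrt(1415))*i and appears to the power 1; the numerator there equals (4661/1860) - ((7/372)*sqrt(1415))*i, nonzero, and no other factor vanishes.
The branch terms are analytic at this point.
Hence a pole whose order is the multiplicity, 1.


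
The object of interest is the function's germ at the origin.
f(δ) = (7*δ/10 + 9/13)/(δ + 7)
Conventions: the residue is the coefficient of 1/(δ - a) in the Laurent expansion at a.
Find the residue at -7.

At the order-1 pole -7 set g(δ) = (δ - (-7))*f(δ) = 7*δ/10 + 9/13.
Simple pole: residue = g(a) at a = -7, which is -547/130.

The residue is -547/130.


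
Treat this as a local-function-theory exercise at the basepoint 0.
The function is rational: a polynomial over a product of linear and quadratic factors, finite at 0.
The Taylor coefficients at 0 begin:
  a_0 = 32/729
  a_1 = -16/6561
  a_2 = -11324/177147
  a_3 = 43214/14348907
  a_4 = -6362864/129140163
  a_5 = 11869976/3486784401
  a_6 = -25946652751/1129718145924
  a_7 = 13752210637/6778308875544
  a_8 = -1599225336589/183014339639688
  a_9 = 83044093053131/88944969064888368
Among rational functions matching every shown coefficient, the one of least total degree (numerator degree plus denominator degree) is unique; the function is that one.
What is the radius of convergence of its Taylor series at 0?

The radius of convergence is -1/24 + (1/24)*sqrt(2593).

No rational of total degree below 8 reproduces all 10 coefficients; solving the [2/6] Pade equations on them gives f(h) = (17*h**2/2 - 4)/(h**2 - h/12 - 9/2)**3, whose expansion matches every shown term.
Denominator factor (h**2 - h/12 - 9/2)^3: discriminant 2593/144, real irrational roots 1/24 + (1/24)*sqrt(2593) and 1/24 - (1/24)*sqrt(2593); poles of order 3, moduli 1/24 + (1/24)*sqrt(2593) and -1/24 + (1/24)*sqrt(2593).
The radius of convergence is the smallest modulus among the singular points: -1/24 + (1/24)*sqrt(2593).


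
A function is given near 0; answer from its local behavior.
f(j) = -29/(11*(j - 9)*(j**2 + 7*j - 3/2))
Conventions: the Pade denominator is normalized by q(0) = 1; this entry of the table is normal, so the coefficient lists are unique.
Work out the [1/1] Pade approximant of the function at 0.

Taylor coefficients needed (expand at 0): a_0 = -58/297, a_1 = -2494/2673, a_2 = -107938/24057.
Write the denominator as Q(j) = 1 + q1*j. Requiring Q*f - P = O(j^3) with deg P <= 1 kills the coefficients of j^2..j^2 in Q*f:
  j^2: a_2 + q1*a_1 = 0, i.e. -107938/24057 + (-2494/2673)*q1 = 0.
Solving this linear system: q1 = -1861/387.
The numerator is Q*f truncated at degree 1: P0 = a_0 = -58/297; P1 = a_1 + q1*a_0 = 232/38313.

The Pade approximant has numerator coefficients [-58/297, 232/38313]; denominator coefficients [1, -1861/387].


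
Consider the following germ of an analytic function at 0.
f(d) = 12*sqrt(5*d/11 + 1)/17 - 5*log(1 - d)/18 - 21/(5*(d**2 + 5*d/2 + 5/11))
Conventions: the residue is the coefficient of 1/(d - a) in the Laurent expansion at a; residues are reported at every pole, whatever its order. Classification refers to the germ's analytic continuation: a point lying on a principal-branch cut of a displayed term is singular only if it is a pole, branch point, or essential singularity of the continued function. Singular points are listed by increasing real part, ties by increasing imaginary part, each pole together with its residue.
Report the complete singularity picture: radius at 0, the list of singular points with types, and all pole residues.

Denominator factor (d**2 + 5*d/2 + 5/11): discriminant 195/44, real irrational roots -5/4 + (1/44)*sqrt(2145) and -5/4 - (1/44)*sqrt(2145); poles of order 1, moduli 5/4 - (1/44)*sqrt(2145) and 5/4 + (1/44)*sqrt(2145).
Branch term (12/17)*sqrt(1 - d/(-11/5)): its argument vanishes at d = -11/5, a square-root branch point, modulus 11/5.
Branch term (-5/18)*log(1 - d/(1)): its argument vanishes at d = 1, a logarithmic branch point, modulus 1.
The radius of convergence is the smallest modulus among the singular points: 5/4 - (1/44)*sqrt(2145).
The branch terms are analytic at -5/4 - (1/44)*sqrt(2145) and contribute nothing to the residue; only the rational part matters.
The factor d**2 + 5*d/2 + 5/11 splits as (d - a)(d - a') with a = -5/4 - (1/44)*sqrt(2145), a' = -5/4 + (1/44)*sqrt(2145). At the order-1 pole a set g(d) = (d - a)*(rational part) = [-21/5] / (d - a').
Simple pole: residue = g(a) at a = -5/4 - (1/44)*sqrt(2145), which is (14/325)*sqrt(2145).
The branch terms are analytic at -5/4 + (1/44)*sqrt(2145) and contribute nothing to the residue; only the rational part matters.
The factor d**2 + 5*d/2 + 5/11 splits as (d - a)(d - a') with a = -5/4 + (1/44)*sqrt(2145), a' = -5/4 - (1/44)*sqrt(2145). At the order-1 pole a set g(d) = (d - a)*(rational part) = [-21/5] / (d - a').
Simple pole: residue = g(a) at a = -5/4 + (1/44)*sqrt(2145), which is -(14/325)*sqrt(2145).
List the singular points by increasing real part (a conjugate pair: the negative imaginary part first).

Radius of convergence at 0: 5/4 - (1/44)*sqrt(2145).
At -5/4 - (1/44)*sqrt(2145): a pole of order 1; residue (14/325)*sqrt(2145).
At -11/5: an algebraic (square-root) branch point.
At -5/4 + (1/44)*sqrt(2145): a pole of order 1; residue -(14/325)*sqrt(2145).
At 1: a logarithmic branch point.


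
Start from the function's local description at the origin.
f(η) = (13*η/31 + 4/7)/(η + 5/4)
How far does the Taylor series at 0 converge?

The radius of convergence is 5/4.

Denominator factor (η + 5/4): pole of order 1 at -5/4, modulus 5/4.
The radius of convergence is the smallest modulus among the singular points: 5/4.


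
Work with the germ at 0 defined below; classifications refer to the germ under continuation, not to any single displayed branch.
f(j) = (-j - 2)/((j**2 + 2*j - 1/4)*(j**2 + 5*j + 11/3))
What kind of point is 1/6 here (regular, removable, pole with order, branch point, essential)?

The point is a regular point.

Denominator factors: j**2 + 2*j - 1/4 = 1/9 at j = 1/6; j**2 + 5*j + 11/3 = 163/36 at j = 1/6 — none vanishes.
So the germ continues analytically to 1/6.


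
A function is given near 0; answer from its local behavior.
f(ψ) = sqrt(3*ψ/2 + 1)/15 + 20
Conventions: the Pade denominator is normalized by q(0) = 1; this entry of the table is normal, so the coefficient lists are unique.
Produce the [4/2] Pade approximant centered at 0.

Taylor coefficients needed (expand at 0): a_0 = 301/15, a_1 = 1/20, a_2 = -3/160, a_3 = 9/640, a_4 = -27/2048, a_5 = 567/40960, a_6 = -5103/327680.
Write the denominator as Q(ψ) = 1 + q1*ψ + q2*ψ^2. Requiring Q*f - P = O(ψ^7) with deg P <= 4 kills the coefficients of ψ^5..ψ^6 in Q*f:
  ψ^5: a_5 + q1*a_4 + q2*a_3 = 0, i.e. 567/40960 + (-27/2048)*q1 + (9/640)*q2 = 0.
  ψ^6: a_6 + q1*a_5 + q2*a_4 = 0, i.e. -5103/327680 + (567/40960)*q1 + (-27/2048)*q2 = 0.
Solving this linear system: q1 = 7/4, q2 = 21/32.
The numerator is Q*f truncated at degree 4: P0 = a_0 = 301/15; P1 = a_1 + q1*a_0 = 211/6; P2 = a_2 + q1*a_1 + q2*a_0 = 1059/80; P3 = a_3 + q1*a_2 + q2*a_1 = 9/640; P4 = a_4 + q1*a_3 + q2*a_2 = -9/10240.

The Pade approximant has numerator coefficients [301/15, 211/6, 1059/80, 9/640, -9/10240]; denominator coefficients [1, 7/4, 21/32].


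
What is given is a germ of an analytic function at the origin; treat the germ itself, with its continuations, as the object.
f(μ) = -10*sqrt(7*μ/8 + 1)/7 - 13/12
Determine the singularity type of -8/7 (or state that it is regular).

The point is an algebraic (square-root) branch point.

The term (-10/7)*sqrt(1 - μ/(-8/7)) has argument 1 - -8/7/(-8/7) = 0 at -8/7: a square-root (algebraic, two-sheeted) branch point; the remaining terms are analytic or single-valued there.


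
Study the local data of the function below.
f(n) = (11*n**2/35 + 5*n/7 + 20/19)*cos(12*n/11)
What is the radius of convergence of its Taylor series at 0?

The radius of convergence is infinite.

The factor cos(12*n/11) is entire and contributes no finite singular point.
The polynomial part has no poles.
No finite singular points: the Taylor series at 0 converges everywhere.


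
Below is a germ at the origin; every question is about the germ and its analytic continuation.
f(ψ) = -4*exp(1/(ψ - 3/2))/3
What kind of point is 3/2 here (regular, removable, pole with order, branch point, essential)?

The point is an essential singularity.

The exponent 1/(ψ - (3/2)) has a pole at 3/2, so exp(1/(ψ - (3/2))) takes every nonzero value near it: an essential singularity (not a pole of any order).


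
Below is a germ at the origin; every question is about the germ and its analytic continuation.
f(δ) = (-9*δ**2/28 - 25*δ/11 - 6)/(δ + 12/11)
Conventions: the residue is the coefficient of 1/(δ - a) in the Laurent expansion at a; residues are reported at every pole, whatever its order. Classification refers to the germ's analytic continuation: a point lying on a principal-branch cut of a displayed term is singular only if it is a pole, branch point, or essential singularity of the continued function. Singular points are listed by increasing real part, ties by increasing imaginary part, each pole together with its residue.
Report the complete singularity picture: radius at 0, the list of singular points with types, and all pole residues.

Radius of convergence at 0: 12/11.
At -12/11: a pole of order 1; residue -3306/847.

Denominator factor (δ + 12/11): pole of order 1 at -12/11, modulus 12/11.
The radius of convergence is the smallest modulus among the singular points: 12/11.
At the order-1 pole -12/11 set g(δ) = (δ - (-12/11))*f(δ) = -9*δ**2/28 - 25*δ/11 - 6.
Simple pole: residue = g(a) at a = -12/11, which is -3306/847.


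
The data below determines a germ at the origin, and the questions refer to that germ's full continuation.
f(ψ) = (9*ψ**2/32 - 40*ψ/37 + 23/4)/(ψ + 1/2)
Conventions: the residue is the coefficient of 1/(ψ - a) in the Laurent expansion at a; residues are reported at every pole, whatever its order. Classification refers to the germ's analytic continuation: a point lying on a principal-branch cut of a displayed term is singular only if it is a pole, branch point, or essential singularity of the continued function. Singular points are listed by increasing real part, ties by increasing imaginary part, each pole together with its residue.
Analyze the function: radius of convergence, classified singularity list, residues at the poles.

Radius of convergence at 0: 1/2.
At -1/2: a pole of order 1; residue 30125/4736.

Denominator factor (ψ + 1/2): pole of order 1 at -1/2, modulus 1/2.
The radius of convergence is the smallest modulus among the singular points: 1/2.
At the order-1 pole -1/2 set g(ψ) = (ψ - (-1/2))*f(ψ) = 9*ψ**2/32 - 40*ψ/37 + 23/4.
Simple pole: residue = g(a) at a = -1/2, which is 30125/4736.


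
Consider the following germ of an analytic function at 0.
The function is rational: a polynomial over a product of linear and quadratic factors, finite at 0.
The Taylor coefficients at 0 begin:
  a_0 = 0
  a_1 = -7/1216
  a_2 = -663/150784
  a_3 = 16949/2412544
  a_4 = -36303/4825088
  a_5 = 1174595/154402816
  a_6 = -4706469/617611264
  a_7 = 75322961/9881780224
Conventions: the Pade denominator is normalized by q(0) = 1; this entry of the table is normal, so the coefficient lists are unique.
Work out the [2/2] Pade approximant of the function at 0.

The Pade approximant has numerator coefficients [0, -7/1216, -591351255/51230833616]; denominator coefficients [1, 26992689/21744836, 5571617/20465728].

Taylor coefficients needed (read off): a_0 = 0, a_1 = -7/1216, a_2 = -663/150784, a_3 = 16949/2412544, a_4 = -36303/4825088.
Write the denominator as Q(χ) = 1 + q1*χ + q2*χ^2. Requiring Q*f - P = O(χ^5) with deg P <= 2 kills the coefficients of χ^3..χ^4 in Q*f:
  χ^3: a_3 + q1*a_2 + q2*a_1 = 0, i.e. 16949/2412544 + (-663/150784)*q1 + (-7/1216)*q2 = 0.
  χ^4: a_4 + q1*a_3 + q2*a_2 = 0, i.e. -36303/4825088 + (16949/2412544)*q1 + (-663/150784)*q2 = 0.
Solving this linear system: q1 = 26992689/21744836, q2 = 5571617/20465728.
The numerator is Q*f truncated at degree 2: P0 = a_0 = 0; P1 = a_1 + q1*a_0 = -7/1216; P2 = a_2 + q1*a_1 + q2*a_0 = -591351255/51230833616.


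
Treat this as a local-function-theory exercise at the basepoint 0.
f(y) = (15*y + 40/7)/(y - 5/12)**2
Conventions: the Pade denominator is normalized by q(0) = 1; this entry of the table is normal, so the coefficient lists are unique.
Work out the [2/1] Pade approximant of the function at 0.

Taylor coefficients needed (expand at 0): a_0 = 1152/35, a_1 = 42768/175, a_2 = 860544/875, a_3 = 14494464/4375.
Write the denominator as Q(y) = 1 + q1*y. Requiring Q*f - P = O(y^4) with deg P <= 2 kills the coefficients of y^3..y^3 in Q*f:
  y^3: a_3 + q1*a_2 = 0, i.e. 14494464/4375 + (860544/875)*q1 = 0.
Solving this linear system: q1 = -1398/415.
The numerator is Q*f truncated at degree 2: P0 = a_0 = 1152/35; P1 = a_1 + q1*a_0 = 1939248/14525; P2 = a_2 + q1*a_1 = 11635488/72625.

The Pade approximant has numerator coefficients [1152/35, 1939248/14525, 11635488/72625]; denominator coefficients [1, -1398/415].


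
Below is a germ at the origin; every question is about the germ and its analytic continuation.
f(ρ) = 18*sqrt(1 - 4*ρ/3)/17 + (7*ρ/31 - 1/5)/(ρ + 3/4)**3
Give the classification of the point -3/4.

The point is a pole of order 3.

The denominator factor ρ + 3/4 vanishes at -3/4 and appears to the power 3; the numerator there equals -229/620, nonzero, and no other factor vanishes.
The branch terms are analytic at this point.
Hence a pole whose order is the multiplicity, 3.


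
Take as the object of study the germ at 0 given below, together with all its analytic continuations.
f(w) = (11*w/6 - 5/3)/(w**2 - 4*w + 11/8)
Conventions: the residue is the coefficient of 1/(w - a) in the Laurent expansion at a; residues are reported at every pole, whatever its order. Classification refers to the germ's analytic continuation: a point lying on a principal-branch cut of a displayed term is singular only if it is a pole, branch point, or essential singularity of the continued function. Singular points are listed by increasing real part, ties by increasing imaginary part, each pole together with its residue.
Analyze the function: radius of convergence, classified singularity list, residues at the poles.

Denominator factor (w**2 - 4*w + 11/8): discriminant 21/2, real irrational roots 2 + (1/4)*sqrt(42) and 2 - (1/4)*sqrt(42); poles of order 1, moduli 2 + (1/4)*sqrt(42) and 2 - (1/4)*sqrt(42).
The radius of convergence is the smallest modulus among the singular points: 2 - (1/4)*sqrt(42).
The factor w**2 - 4*w + 11/8 splits as (w - a)(w - a') with a = 2 - (1/4)*sqrt(42), a' = 2 + (1/4)*sqrt(42). At the order-1 pole a set g(w) = (w - a)*f(w) = [11*w/6 - 5/3] / (w - a').
Simple pole: residue = g(a) at a = 2 - (1/4)*sqrt(42), which is 11/12 - (2/21)*sqrt(42).
The factor w**2 - 4*w + 11/8 splits as (w - a)(w - a') with a = 2 + (1/4)*sqrt(42), a' = 2 - (1/4)*sqrt(42). At the order-1 pole a set g(w) = (w - a)*f(w) = [11*w/6 - 5/3] / (w - a').
Simple pole: residue = g(a) at a = 2 + (1/4)*sqrt(42), which is 11/12 + (2/21)*sqrt(42).
List the singular points by increasing real part (a conjugate pair: the negative imaginary part first).

Radius of convergence at 0: 2 - (1/4)*sqrt(42).
At 2 - (1/4)*sqrt(42): a pole of order 1; residue 11/12 - (2/21)*sqrt(42).
At 2 + (1/4)*sqrt(42): a pole of order 1; residue 11/12 + (2/21)*sqrt(42).


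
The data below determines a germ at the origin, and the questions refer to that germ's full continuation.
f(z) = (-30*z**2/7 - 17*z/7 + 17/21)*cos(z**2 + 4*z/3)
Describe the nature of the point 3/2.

The point is a regular point.

There is no denominator, hence no pole anywhere.
The factor cos(z**2 + 4*z/3) is entire.
So the germ continues analytically to 3/2.


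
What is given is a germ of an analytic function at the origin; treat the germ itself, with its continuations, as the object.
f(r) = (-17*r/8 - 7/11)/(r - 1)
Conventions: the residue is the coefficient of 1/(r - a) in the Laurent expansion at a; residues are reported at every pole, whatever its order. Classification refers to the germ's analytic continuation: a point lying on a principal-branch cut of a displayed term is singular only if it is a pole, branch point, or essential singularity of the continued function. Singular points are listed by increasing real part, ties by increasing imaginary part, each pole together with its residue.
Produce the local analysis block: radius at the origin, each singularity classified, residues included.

Radius of convergence at 0: 1.
At 1: a pole of order 1; residue -243/88.

Denominator factor (r - 1): pole of order 1 at 1, modulus 1.
The radius of convergence is the smallest modulus among the singular points: 1.
At the order-1 pole 1 set g(r) = (r - (1))*f(r) = -17*r/8 - 7/11.
Simple pole: residue = g(a) at a = 1, which is -243/88.


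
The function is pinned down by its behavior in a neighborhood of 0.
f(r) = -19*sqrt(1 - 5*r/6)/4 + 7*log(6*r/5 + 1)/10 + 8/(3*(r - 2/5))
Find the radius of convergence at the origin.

The radius of convergence is 2/5.

Denominator factor (r - 2/5): pole of order 1 at 2/5, modulus 2/5.
Branch term (-19/4)*sqrt(1 - r/(6/5)): its argument vanishes at r = 6/5, a square-root branch point, modulus 6/5.
Branch term (7/10)*log(1 - r/(-5/6)): its argument vanishes at r = -5/6, a logarithmic branch point, modulus 5/6.
The radius of convergence is the smallest modulus among the singular points: 2/5.


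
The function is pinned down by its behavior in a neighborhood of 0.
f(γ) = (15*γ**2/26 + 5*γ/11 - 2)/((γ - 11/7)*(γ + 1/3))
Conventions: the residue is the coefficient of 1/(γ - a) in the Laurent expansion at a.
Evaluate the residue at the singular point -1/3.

The residue is 12537/11440.

At the order-1 pole -1/3 set g(γ) = (γ - (-1/3))*f(γ) = (15*γ**2/26 + 5*γ/11 - 2)/(γ - 11/7).
Simple pole: residue = g(a) at a = -1/3, which is 12537/11440.


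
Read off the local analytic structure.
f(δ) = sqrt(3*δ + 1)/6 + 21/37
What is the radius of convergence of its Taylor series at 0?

Branch term (1/6)*sqrt(1 - δ/(-1/3)): its argument vanishes at δ = -1/3, a square-root branch point, modulus 1/3.
The radius of convergence is the smallest modulus among the singular points: 1/3.

The radius of convergence is 1/3.


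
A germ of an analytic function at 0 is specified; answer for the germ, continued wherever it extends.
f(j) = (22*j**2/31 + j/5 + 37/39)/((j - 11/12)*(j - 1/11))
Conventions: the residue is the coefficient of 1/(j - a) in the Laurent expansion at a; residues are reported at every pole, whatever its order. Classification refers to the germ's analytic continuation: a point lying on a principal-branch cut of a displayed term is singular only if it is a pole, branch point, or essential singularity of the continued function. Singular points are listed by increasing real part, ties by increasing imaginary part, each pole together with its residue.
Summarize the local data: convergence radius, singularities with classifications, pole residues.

Denominator factor (j - 1/11): pole of order 1 at 1/11, modulus 1/11.
Denominator factor (j - 11/12): pole of order 1 at 11/12, modulus 11/12.
The radius of convergence is the smallest modulus among the singular points: 1/11.
At the order-1 pole 1/11 set g(j) = (j - (1/11))*f(j) = (22*j**2/31 + j/5 + 37/39)/(j - 11/12).
Simple pole: residue = g(a) at a = 1/11, which is -258736/219635.
At the order-1 pole 11/12 set g(j) = (j - (11/12))*f(j) = (22*j**2/31 + j/5 + 37/39)/(j - 1/11).
Simple pole: residue = g(a) at a = 11/12, which is 2758283/1317810.
List the singular points by increasing real part (a conjugate pair: the negative imaginary part first).

Radius of convergence at 0: 1/11.
At 1/11: a pole of order 1; residue -258736/219635.
At 11/12: a pole of order 1; residue 2758283/1317810.


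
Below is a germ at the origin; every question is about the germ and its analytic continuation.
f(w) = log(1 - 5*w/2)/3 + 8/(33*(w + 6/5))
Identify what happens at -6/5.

The point is a pole of order 1.

The denominator factor w + 6/5 vanishes at -6/5 and appears to the power 1; the numerator there equals 8/33, nonzero, and no other factor vanishes.
The branch terms are analytic at this point.
Hence a pole whose order is the multiplicity, 1.


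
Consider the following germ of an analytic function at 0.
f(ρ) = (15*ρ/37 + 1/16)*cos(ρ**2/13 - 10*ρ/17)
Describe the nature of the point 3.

The point is a regular point.

There is no denominator, hence no pole anywhere.
The factor cos(ρ**2/13 - 10*ρ/17) is entire.
So the germ continues analytically to 3.


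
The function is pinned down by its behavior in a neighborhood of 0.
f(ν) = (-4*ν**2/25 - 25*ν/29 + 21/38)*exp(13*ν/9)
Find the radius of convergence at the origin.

The radius of convergence is infinite.

The factor exp(13*ν/9) is entire and contributes no finite singular point.
The polynomial part has no poles.
No finite singular points: the Taylor series at 0 converges everywhere.


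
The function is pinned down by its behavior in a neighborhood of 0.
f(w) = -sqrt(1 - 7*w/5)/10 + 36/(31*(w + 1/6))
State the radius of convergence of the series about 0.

The radius of convergence is 1/6.

Denominator factor (w + 1/6): pole of order 1 at -1/6, modulus 1/6.
Branch term (-1/10)*sqrt(1 - w/(5/7)): its argument vanishes at w = 5/7, a square-root branch point, modulus 5/7.
The radius of convergence is the smallest modulus among the singular points: 1/6.


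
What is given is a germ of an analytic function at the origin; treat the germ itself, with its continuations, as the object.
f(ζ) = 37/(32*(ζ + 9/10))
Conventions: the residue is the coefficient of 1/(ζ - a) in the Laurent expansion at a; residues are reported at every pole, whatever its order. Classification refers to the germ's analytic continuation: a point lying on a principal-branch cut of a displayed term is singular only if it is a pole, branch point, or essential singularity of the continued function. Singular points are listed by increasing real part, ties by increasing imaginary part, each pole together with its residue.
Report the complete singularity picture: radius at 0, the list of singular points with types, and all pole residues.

Denominator factor (ζ + 9/10): pole of order 1 at -9/10, modulus 9/10.
The radius of convergence is the smallest modulus among the singular points: 9/10.
At the order-1 pole -9/10 set g(ζ) = (ζ - (-9/10))*f(ζ) = 37/32.
Simple pole: residue = g(a) at a = -9/10, which is 37/32.

Radius of convergence at 0: 9/10.
At -9/10: a pole of order 1; residue 37/32.


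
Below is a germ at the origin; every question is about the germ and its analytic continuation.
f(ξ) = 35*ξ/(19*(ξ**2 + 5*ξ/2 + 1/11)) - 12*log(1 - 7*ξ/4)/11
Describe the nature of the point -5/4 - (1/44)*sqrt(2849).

The point is a pole of order 1.

The denominator factor ξ**2 + 5*ξ/2 + 1/11 vanishes at -5/4 - (1/44)*sqrt(2849) and appears to the power 1; the numerator there equals -175/76 - (35/836)*sqrt(2849), nonzero, and no other factor vanishes.
The branch terms are analytic at this point.
Hence a pole whose order is the multiplicity, 1.


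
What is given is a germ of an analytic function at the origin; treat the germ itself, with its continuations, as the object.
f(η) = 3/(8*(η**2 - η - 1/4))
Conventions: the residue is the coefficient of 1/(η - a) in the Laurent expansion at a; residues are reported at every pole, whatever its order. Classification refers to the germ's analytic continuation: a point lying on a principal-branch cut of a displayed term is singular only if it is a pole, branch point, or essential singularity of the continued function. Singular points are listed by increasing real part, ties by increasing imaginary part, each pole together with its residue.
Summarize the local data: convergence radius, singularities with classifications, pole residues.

Denominator factor (η**2 - η - 1/4): discriminant 2, real irrational roots 1/2 + (1/2)*sqrt(2) and 1/2 - (1/2)*sqrt(2); poles of order 1, moduli 1/2 + (1/2)*sqrt(2) and -1/2 + (1/2)*sqrt(2).
The radius of convergence is the smallest modulus among the singular points: -1/2 + (1/2)*sqrt(2).
The factor η**2 - η - 1/4 splits as (η - a)(η - a') with a = 1/2 - (1/2)*sqrt(2), a' = 1/2 + (1/2)*sqrt(2). At the order-1 pole a set g(η) = (η - a)*f(η) = [3/8] / (η - a').
Simple pole: residue = g(a) at a = 1/2 - (1/2)*sqrt(2), which is -(3/16)*sqrt(2).
The factor η**2 - η - 1/4 splits as (η - a)(η - a') with a = 1/2 + (1/2)*sqrt(2), a' = 1/2 - (1/2)*sqrt(2). At the order-1 pole a set g(η) = (η - a)*f(η) = [3/8] / (η - a').
Simple pole: residue = g(a) at a = 1/2 + (1/2)*sqrt(2), which is (3/16)*sqrt(2).
List the singular points by increasing real part (a conjugate pair: the negative imaginary part first).

Radius of convergence at 0: -1/2 + (1/2)*sqrt(2).
At 1/2 - (1/2)*sqrt(2): a pole of order 1; residue -(3/16)*sqrt(2).
At 1/2 + (1/2)*sqrt(2): a pole of order 1; residue (3/16)*sqrt(2).


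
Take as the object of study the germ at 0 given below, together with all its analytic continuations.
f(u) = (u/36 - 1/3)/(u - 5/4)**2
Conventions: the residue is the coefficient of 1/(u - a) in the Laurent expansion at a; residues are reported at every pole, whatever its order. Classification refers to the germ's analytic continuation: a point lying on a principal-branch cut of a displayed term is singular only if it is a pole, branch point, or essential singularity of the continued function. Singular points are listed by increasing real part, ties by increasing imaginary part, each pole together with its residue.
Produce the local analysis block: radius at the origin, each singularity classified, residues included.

Denominator factor (u - 5/4)^2: pole of order 2 at 5/4, modulus 5/4.
The radius of convergence is the smallest modulus among the singular points: 5/4.
At the order-2 pole 5/4 set g(u) = (u - (5/4))^2*f(u) = u/36 - 1/3.
Order-2 pole: residue = g'(a); g'(5/4) = 1/36, so the residue is 1/36.

Radius of convergence at 0: 5/4.
At 5/4: a pole of order 2; residue 1/36.


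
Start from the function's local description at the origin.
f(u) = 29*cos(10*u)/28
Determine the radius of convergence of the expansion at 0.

The factor cos(10*u) is entire and contributes no finite singular point.
The polynomial part has no poles.
No finite singular points: the Taylor series at 0 converges everywhere.

The radius of convergence is infinite.


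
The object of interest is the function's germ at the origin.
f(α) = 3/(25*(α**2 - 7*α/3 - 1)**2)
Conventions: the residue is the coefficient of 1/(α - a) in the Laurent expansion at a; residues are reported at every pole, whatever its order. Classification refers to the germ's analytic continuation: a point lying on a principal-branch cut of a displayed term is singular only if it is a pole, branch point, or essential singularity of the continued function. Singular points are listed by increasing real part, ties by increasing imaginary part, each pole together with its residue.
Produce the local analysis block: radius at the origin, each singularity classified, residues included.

Radius of convergence at 0: -7/6 + (1/6)*sqrt(85).
At 7/6 - (1/6)*sqrt(85): a pole of order 2; residue (162/180625)*sqrt(85).
At 7/6 + (1/6)*sqrt(85): a pole of order 2; residue -(162/180625)*sqrt(85).

Denominator factor (α**2 - 7*α/3 - 1)^2: discriminant 85/9, real irrational roots 7/6 + (1/6)*sqrt(85) and 7/6 - (1/6)*sqrt(85); poles of order 2, moduli 7/6 + (1/6)*sqrt(85) and -7/6 + (1/6)*sqrt(85).
The radius of convergence is the smallest modulus among the singular points: -7/6 + (1/6)*sqrt(85).
The factor α**2 - 7*α/3 - 1 splits as (α - a)(α - a') with a = 7/6 - (1/6)*sqrt(85), a' = 7/6 + (1/6)*sqrt(85). At the order-2 pole a set g(α) = (α - a)^2*f(α) = [3/25] / (α - a')^2.
Order-2 pole: residue = g'(a); g'(7/6 - (1/6)*sqrt(85)) = (162/180625)*sqrt(85), so the residue is (162/180625)*sqrt(85).
The factor α**2 - 7*α/3 - 1 splits as (α - a)(α - a') with a = 7/6 + (1/6)*sqrt(85), a' = 7/6 - (1/6)*sqrt(85). At the order-2 pole a set g(α) = (α - a)^2*f(α) = [3/25] / (α - a')^2.
Order-2 pole: residue = g'(a); g'(7/6 + (1/6)*sqrt(85)) = -(162/180625)*sqrt(85), so the residue is -(162/180625)*sqrt(85).
List the singular points by increasing real part (a conjugate pair: the negative imaginary part first).


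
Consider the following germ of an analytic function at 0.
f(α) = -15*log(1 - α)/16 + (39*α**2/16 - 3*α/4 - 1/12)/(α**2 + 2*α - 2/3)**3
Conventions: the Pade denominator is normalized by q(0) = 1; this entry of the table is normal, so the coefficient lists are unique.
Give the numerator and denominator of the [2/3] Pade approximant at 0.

The Pade approximant has numerator coefficients [9/32, 2628106271/688245792, -669709111705/57812646528]; denominator coefficients [1, -1501368481/193569129, 33499970753/2709967806, 64932704254/4064951709].

Taylor coefficients needed (expand at 0): a_0 = 9/32, a_1 = 6, a_2 = 4029/128, a_3 = 21181/128, a_4 = 204423/256, a_5 = 58323/16.
Write the denominator as Q(α) = 1 + q1*α + q2*α^2 + q3*α^3. Requiring Q*f - P = O(α^6) with deg P <= 2 kills the coefficients of α^3..α^5 in Q*f:
  α^3: a_3 + q1*a_2 + q2*a_1 + q3*a_0 = 0, i.e. 21181/128 + (4029/128)*q1 + (6)*q2 + (9/32)*q3 = 0.
  α^4: a_4 + q1*a_3 + q2*a_2 + q3*a_1 = 0, i.e. 204423/256 + (21181/128)*q1 + (4029/128)*q2 + (6)*q3 = 0.
  α^5: a_5 + q1*a_4 + q2*a_3 + q3*a_2 = 0, i.e. 58323/16 + (204423/256)*q1 + (21181/128)*q2 + (4029/128)*q3 = 0.
Solving this linear system: q1 = -1501368481/193569129, q2 = 33499970753/2709967806, q3 = 64932704254/4064951709.
The numerator is Q*f truncated at degree 2: P0 = a_0 = 9/32; P1 = a_1 + q1*a_0 = 2628106271/688245792; P2 = a_2 + q1*a_1 + q2*a_0 = -669709111705/57812646528.


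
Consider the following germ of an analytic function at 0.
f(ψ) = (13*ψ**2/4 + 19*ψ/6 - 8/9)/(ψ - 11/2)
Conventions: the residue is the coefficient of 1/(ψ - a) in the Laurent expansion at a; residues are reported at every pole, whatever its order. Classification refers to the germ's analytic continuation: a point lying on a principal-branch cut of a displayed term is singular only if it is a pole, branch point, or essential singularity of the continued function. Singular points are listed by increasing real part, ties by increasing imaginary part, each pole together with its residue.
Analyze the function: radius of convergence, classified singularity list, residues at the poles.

Radius of convergence at 0: 11/2.
At 11/2: a pole of order 1; residue 16537/144.

Denominator factor (ψ - 11/2): pole of order 1 at 11/2, modulus 11/2.
The radius of convergence is the smallest modulus among the singular points: 11/2.
At the order-1 pole 11/2 set g(ψ) = (ψ - (11/2))*f(ψ) = 13*ψ**2/4 + 19*ψ/6 - 8/9.
Simple pole: residue = g(a) at a = 11/2, which is 16537/144.


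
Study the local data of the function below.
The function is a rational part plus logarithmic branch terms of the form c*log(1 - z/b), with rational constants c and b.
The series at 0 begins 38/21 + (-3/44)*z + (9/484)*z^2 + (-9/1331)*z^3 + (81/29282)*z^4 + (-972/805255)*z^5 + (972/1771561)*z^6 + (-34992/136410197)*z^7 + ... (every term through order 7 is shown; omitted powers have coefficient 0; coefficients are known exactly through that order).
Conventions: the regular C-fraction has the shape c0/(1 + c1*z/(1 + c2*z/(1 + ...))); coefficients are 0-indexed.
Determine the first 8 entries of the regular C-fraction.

Taylor coefficients (read off): a_0 = 38/21, a_1 = -3/44, a_2 = 9/484, a_3 = -9/1331, a_4 = 81/29282, a_5 = -972/805255, a_6 = 972/1771561, a_7 = -34992/136410197.
c0 = a_0 = 38/21. Peel one level at a time: if S = 1 + c*z/S' with S'(0) = 1, then c is the z-coefficient of S and S' = c*z/(S - 1).
S_1 = c0/f = 1 + (63/1672)*z + (-24759/2795584)*z^2 + ...; c1 = 63/1672.
S_2 = c1*z/(S_1 - 1) = 1 + (393/1672)*z + (-3/121)*z^2 + ...; c2 = 393/1672.
S_3 = c2*z/(S_2 - 1) = 1 + (152/1441)*z + (-36632/2076481)*z^2 + ...; c3 = 152/1441.
S_4 = c3*z/(S_3 - 1) = 1 + (241/1441)*z + (-12/605)*z^2 + ...; c4 = 241/1441.
S_5 = c4*z/(S_4 - 1) = 1 + (1572/13255)*z + (-3211596/175695025)*z^2 + ...; c5 = 1572/13255.
S_6 = c5*z/(S_5 - 1) = 1 + (2043/13255)*z + (-81/4235)*z^2 + ...; c6 = 2043/13255.
S_7 = c6*z/(S_6 - 1) = 1 + (2169/17479)*z + ...; c7 = 2169/17479.

The regular C-fraction coefficients are [38/21, 63/1672, 393/1672, 152/1441, 241/1441, 1572/13255, 2043/13255, 2169/17479].


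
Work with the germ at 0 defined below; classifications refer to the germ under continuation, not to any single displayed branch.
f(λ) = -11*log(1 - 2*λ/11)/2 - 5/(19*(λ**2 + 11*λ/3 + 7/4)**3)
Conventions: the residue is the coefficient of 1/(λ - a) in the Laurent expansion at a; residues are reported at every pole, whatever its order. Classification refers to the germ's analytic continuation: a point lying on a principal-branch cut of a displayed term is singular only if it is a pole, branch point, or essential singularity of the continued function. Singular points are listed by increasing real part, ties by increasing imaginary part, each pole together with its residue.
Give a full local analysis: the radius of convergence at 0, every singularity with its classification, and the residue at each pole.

Radius of convergence at 0: 11/6 - (1/6)*sqrt(58).
At -11/6 - (1/6)*sqrt(58): a pole of order 3; residue (3645/1853564)*sqrt(58).
At -11/6 + (1/6)*sqrt(58): a pole of order 3; residue -(3645/1853564)*sqrt(58).
At 11/2: a logarithmic branch point.

Denominator factor (λ**2 + 11*λ/3 + 7/4)^3: discriminant 58/9, real irrational roots -11/6 + (1/6)*sqrt(58) and -11/6 - (1/6)*sqrt(58); poles of order 3, moduli 11/6 - (1/6)*sqrt(58) and 11/6 + (1/6)*sqrt(58).
Branch term (-11/2)*log(1 - λ/(11/2)): its argument vanishes at λ = 11/2, a logarithmic branch point, modulus 11/2.
The radius of convergence is the smallest modulus among the singular points: 11/6 - (1/6)*sqrt(58).
The branch term is analytic at -11/6 - (1/6)*sqrt(58) and contributes nothing to the residue; only the rational part matters.
The factor λ**2 + 11*λ/3 + 7/4 splits as (λ - a)(λ - a') with a = -11/6 - (1/6)*sqrt(58), a' = -11/6 + (1/6)*sqrt(58). At the order-3 pole a set g(λ) = (λ - a)^3*(rational part) = [-5/19] / (λ - a')^3.
Order-3 pole: residue = g''(a)/2; g''(-11/6 - (1/6)*sqrt(58)) = (3645/926782)*sqrt(58), so the residue is (3645/1853564)*sqrt(58).
The branch term is analytic at -11/6 + (1/6)*sqrt(58) and contributes nothing to the residue; only the rational part matters.
The factor λ**2 + 11*λ/3 + 7/4 splits as (λ - a)(λ - a') with a = -11/6 + (1/6)*sqrt(58), a' = -11/6 - (1/6)*sqrt(58). At the order-3 pole a set g(λ) = (λ - a)^3*(rational part) = [-5/19] / (λ - a')^3.
Order-3 pole: residue = g''(a)/2; g''(-11/6 + (1/6)*sqrt(58)) = -(3645/926782)*sqrt(58), so the residue is -(3645/1853564)*sqrt(58).
List the singular points by increasing real part (a conjugate pair: the negative imaginary part first).


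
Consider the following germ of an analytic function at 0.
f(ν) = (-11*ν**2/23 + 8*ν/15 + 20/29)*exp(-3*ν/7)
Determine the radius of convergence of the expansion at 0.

The radius of convergence is infinite.

The factor exp(-3*ν/7) is entire and contributes no finite singular point.
The polynomial part has no poles.
No finite singular points: the Taylor series at 0 converges everywhere.


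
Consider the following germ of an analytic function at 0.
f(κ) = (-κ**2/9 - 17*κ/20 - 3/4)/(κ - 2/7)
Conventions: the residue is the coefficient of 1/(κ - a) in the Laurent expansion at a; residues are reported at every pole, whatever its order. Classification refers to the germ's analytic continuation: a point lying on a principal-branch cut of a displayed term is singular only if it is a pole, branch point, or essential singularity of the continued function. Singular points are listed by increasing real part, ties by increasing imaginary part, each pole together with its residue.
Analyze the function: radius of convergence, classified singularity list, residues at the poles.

Radius of convergence at 0: 2/7.
At 2/7: a pole of order 1; residue -8837/8820.

Denominator factor (κ - 2/7): pole of order 1 at 2/7, modulus 2/7.
The radius of convergence is the smallest modulus among the singular points: 2/7.
At the order-1 pole 2/7 set g(κ) = (κ - (2/7))*f(κ) = -κ**2/9 - 17*κ/20 - 3/4.
Simple pole: residue = g(a) at a = 2/7, which is -8837/8820.


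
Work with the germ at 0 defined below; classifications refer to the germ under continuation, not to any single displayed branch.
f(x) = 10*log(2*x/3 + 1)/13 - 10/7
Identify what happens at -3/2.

The point is a logarithmic branch point.

The term (10/13)*log(1 - x/(-3/2)) has argument 1 - -3/2/(-3/2) = 0 at -3/2: a logarithmic (infinitely-sheeted) branch point; the remaining terms are analytic or single-valued there.


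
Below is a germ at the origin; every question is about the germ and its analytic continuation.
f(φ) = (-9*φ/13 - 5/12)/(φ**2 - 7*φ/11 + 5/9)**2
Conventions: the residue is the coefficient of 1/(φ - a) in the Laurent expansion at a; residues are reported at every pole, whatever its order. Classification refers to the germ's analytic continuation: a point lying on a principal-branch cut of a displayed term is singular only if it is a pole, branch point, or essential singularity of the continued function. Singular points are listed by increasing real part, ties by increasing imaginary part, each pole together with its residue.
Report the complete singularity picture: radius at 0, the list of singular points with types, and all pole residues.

Radius of convergence at 0: (1/3)*sqrt(5).
At (7/22) - ((1/66)*sqrt(1979))*i: a pole of order 2; residue -((1190277/101827466)*sqrt(1979))*i.
At (7/22) + ((1/66)*sqrt(1979))*i: a pole of order 2; residue ((1190277/101827466)*sqrt(1979))*i.

Denominator factor (φ**2 - 7*φ/11 + 5/9)^2: discriminant -1979/1089, complex-conjugate roots (7/22) + ((1/66)*sqrt(1979))*i and (7/22) - ((1/66)*sqrt(1979))*i; poles of order 2, moduli (1/3)*sqrt(5) and (1/3)*sqrt(5).
The radius of convergence is the smallest modulus among the singular points: (1/3)*sqrt(5).
The factor φ**2 - 7*φ/11 + 5/9 splits as (φ - a)(φ - a') with a = (7/22) - ((1/66)*sqrt(1979))*i, a' = (7/22) + ((1/66)*sqrt(1979))*i. At the order-2 pole a set g(φ) = (φ - a)^2*f(φ) = [-9*φ/13 - 5/12] / (φ - a')^2.
Order-2 pole: residue = g'(a); g'((7/22) - ((1/66)*sqrt(1979))*i) = -((1190277/101827466)*sqrt(1979))*i, so the residue is -((1190277/101827466)*sqrt(1979))*i.
The factor φ**2 - 7*φ/11 + 5/9 splits as (φ - a)(φ - a') with a = (7/22) + ((1/66)*sqrt(1979))*i, a' = (7/22) - ((1/66)*sqrt(1979))*i. At the order-2 pole a set g(φ) = (φ - a)^2*f(φ) = [-9*φ/13 - 5/12] / (φ - a')^2.
Order-2 pole: residue = g'(a); g'((7/22) + ((1/66)*sqrt(1979))*i) = ((1190277/101827466)*sqrt(1979))*i, so the residue is ((1190277/101827466)*sqrt(1979))*i.
List the singular points by increasing real part (a conjugate pair: the negative imaginary part first).
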